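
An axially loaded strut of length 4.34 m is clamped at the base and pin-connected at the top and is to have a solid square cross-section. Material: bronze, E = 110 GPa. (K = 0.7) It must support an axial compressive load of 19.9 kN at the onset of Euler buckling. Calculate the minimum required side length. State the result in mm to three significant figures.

a ≈ 37.7 mm

L_e = K·L = 0.7 × 4.34 = 3.038 m
Required I = P_cr·L_e²/(π²E) = 1.990×10^4 × 3.038² / (π² × 1.10×10^11) = 1.692×10^-7 m⁴
I_req = 1.692×10^5 mm⁴
Solid square: I = a⁴/12  ⇒  a = (12I)^(1/4) = (12×1.692×10^5)^(1/4) = 37.7 mm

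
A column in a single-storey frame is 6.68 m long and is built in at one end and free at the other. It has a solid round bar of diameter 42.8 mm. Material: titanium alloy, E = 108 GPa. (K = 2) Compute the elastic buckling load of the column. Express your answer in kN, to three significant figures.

P_cr ≈ 0.984 kN

I = πd⁴/64 = π×42.8⁴/64 = 1.647×10^5 mm⁴
I = 1.647×10^5 mm⁴ = 1.647×10^-7 m⁴
Effective length L_e = K·L = 2 × 6.68 = 13.36 m
P_cr = π²EI / L_e² = π² × 108×10⁹ × 1.647×10^-7 / 13.36² = 983.7 N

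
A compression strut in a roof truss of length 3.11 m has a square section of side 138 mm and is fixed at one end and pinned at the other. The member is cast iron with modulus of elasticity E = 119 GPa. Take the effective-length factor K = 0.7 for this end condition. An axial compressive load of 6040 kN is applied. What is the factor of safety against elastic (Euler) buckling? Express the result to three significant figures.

n ≈ 1.24

I = a⁴/12 = 138⁴/12 = 3.022×10^7 mm⁴
I = 3.022×10^7 mm⁴ = 3.022×10^-5 m⁴
Effective length L_e = K·L = 0.7 × 3.11 = 2.177 m
P_cr = π²EI / L_e² = π² × 119×10⁹ × 3.022×10^-5 / 2.177² = 7.490×10^6 N
Factor of safety n = P_cr / P = 7489.7 / 6040 = 1.24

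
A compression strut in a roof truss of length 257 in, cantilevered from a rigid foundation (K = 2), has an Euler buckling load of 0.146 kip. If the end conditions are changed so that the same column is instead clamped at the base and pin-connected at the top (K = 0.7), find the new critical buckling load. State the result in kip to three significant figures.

P_cr ∝ 1/K², so P_cr,new = P_cr,old × (K_old/K_new)² = 0.146 × (2/0.7)²
= 0.146 × 8.163 = 1.19 kip

P_cr ≈ 1.19 kip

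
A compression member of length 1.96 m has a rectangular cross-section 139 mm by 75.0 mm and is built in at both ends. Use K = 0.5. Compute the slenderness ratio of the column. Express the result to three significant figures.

For a rectangle r_min = b/√12 = 75.0/√12 = 21.65 mm
L_e = K·L = 0.5 × 1.96 m = 0.9800 m = 980.00 mm
λ = L_e / r_min = 980.00 / 21.65 = 45.3

λ ≈ 45.3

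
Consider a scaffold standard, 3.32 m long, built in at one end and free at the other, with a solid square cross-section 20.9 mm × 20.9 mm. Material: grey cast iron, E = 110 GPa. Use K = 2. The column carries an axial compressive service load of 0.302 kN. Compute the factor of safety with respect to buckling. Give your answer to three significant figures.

I = a⁴/12 = 20.9⁴/12 = 1.590×10^4 mm⁴
I = 1.590×10^4 mm⁴ = 1.590×10^-8 m⁴
Effective length L_e = K·L = 2 × 3.32 = 6.640 m
P_cr = π²EI / L_e² = π² × 110×10⁹ × 1.590×10^-8 / 6.640² = 391.5 N
Factor of safety n = P_cr / P = 0.39153 / 0.302 = 1.30

n ≈ 1.30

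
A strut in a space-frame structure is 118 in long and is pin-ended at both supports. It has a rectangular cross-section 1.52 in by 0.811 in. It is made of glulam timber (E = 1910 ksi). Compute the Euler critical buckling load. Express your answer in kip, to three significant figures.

Buckling occurs about the weak axis: I_min = h·b³/12 with b = 0.811 in (the shorter side).
I_min = 1.52×0.811³/12 = 6.757×10^-2 in⁴
Effective length L_e = K·L = 1 × 118 = 118.0 in
P_cr = π²EI / L_e² = π² × 1910×10³ × 6.757×10^-2 / 118.0² = 91.47 lb

P_cr ≈ 0.0915 kip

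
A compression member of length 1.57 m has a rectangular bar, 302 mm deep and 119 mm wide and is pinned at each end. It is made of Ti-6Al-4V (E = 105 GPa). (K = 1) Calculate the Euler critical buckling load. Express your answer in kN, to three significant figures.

P_cr ≈ 17800 kN

Buckling occurs about the weak axis: I_min = h·b³/12 with b = 119 mm (the shorter side).
I_min = 302×119³/12 = 4.241×10^7 mm⁴
I = 4.241×10^7 mm⁴ = 4.241×10^-5 m⁴
Effective length L_e = K·L = 1 × 1.57 = 1.570 m
P_cr = π²EI / L_e² = π² × 105×10⁹ × 4.241×10^-5 / 1.570² = 1.783×10^7 N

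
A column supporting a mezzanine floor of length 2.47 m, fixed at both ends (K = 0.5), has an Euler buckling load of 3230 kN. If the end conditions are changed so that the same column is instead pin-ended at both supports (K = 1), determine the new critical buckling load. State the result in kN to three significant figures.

P_cr ≈ 808 kN

P_cr ∝ 1/K², so P_cr,new = P_cr,old × (K_old/K_new)² = 3230 × (0.5/1)²
= 3230 × 0.2500 = 808 kN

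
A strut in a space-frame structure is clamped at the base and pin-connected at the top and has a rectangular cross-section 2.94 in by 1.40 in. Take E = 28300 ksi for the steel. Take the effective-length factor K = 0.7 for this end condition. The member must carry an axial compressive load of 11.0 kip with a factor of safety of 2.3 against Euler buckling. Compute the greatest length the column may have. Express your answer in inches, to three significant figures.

Buckling occurs about the weak axis: I_min = h·b³/12 with b = 1.40 in (the shorter side).
I_min = 2.94×1.40³/12 = 0.6723 in⁴
Required critical load P_cr = n·P = 2.3 × 11.0 = 25.30 kip = 2.530×10^4 lb
From P_cr = π²EI/(K·L)²:  L = (1/K)·√(π²EI/P_cr) = (1/0.7)·√(π²×2.83×10^7×0.6723/2.530×10^4)
L = 123 in

L_max ≈ 123 in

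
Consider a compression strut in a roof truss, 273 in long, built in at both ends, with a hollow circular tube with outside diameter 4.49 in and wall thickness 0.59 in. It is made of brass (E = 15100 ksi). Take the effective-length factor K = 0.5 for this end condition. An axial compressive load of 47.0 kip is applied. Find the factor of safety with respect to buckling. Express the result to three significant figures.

n ≈ 2.39

Inner diameter d_i = 4.49 − 2×0.59 = 3.310 in
I = π(d_o⁴ − d_i⁴)/64 = π(4.49⁴ − 3.310⁴)/64 = 14.06 in⁴
Effective length L_e = K·L = 0.5 × 273 = 136.5 in
P_cr = π²EI / L_e² = π² × 15100×10³ × 14.06 / 136.5² = 1.124×10^5 lb
Factor of safety n = P_cr / P = 112.45 / 47.0 = 2.39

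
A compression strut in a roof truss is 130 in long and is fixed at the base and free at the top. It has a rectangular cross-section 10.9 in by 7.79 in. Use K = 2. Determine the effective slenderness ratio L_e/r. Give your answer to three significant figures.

λ ≈ 116

Buckling occurs about the weak axis: I_min = h·b³/12 with b = 7.79 in (the shorter side).
I_min = 10.9×7.79³/12 = 429.4 in⁴
A = 84.91 in²;  r_min = √(I/A) = √(429.4/84.91) = 2.249 in
L_e = K·L = 2 × 130 = 260.0 in
λ = L_e / r_min = 260.00 / 2.249 = 116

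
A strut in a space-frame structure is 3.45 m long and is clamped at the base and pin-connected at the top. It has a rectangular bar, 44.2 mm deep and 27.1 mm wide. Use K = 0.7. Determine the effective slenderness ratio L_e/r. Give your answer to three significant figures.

For a rectangle r_min = b/√12 = 27.1/√12 = 7.823 mm
L_e = K·L = 0.7 × 3.45 m = 2.415 m = 2415.0 mm
λ = L_e / r_min = 2415.0 / 7.823 = 309

λ ≈ 309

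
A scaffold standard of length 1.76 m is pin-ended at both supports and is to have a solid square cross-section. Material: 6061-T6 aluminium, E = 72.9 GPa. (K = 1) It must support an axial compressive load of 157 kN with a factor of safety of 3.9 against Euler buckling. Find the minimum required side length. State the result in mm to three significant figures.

a ≈ 75.0 mm

Required P_cr = n·P = 3.9 × 157 = 612.3 kN
L_e = K·L = 1 × 1.76 = 1.760 m
Required I = P_cr·L_e²/(π²E) = 6.123×10^5 × 1.760² / (π² × 7.29×10^10) = 2.636×10^-6 m⁴
I_req = 2.636×10^6 mm⁴
Solid square: I = a⁴/12  ⇒  a = (12I)^(1/4) = (12×2.636×10^6)^(1/4) = 75.0 mm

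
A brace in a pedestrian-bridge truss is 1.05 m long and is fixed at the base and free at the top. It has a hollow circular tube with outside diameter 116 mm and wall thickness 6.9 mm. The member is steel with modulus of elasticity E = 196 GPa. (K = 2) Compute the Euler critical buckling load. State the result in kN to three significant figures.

P_cr ≈ 1550 kN

Inner diameter d_i = 116 − 2×6.9 = 102.2 mm
I = π(d_o⁴ − d_i⁴)/64 = π(116⁴ − 102.2⁴)/64 = 3.533×10^6 mm⁴
I = 3.533×10^6 mm⁴ = 3.533×10^-6 m⁴
Effective length L_e = K·L = 2 × 1.05 = 2.100 m
P_cr = π²EI / L_e² = π² × 196×10⁹ × 3.533×10^-6 / 2.100² = 1.550×10^6 N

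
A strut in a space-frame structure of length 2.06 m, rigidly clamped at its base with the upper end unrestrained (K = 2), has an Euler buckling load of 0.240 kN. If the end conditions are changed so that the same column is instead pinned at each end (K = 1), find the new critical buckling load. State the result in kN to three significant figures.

P_cr ∝ 1/K², so P_cr,new = P_cr,old × (K_old/K_new)² = 0.240 × (2/1)²
= 0.240 × 4.000 = 0.960 kN

P_cr ≈ 0.960 kN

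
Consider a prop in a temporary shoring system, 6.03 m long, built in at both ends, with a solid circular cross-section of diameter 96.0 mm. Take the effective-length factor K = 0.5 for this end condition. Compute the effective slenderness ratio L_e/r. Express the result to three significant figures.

λ ≈ 126

For a solid circle r = d/4 = 96.0/4 = 24.00 mm
L_e = K·L = 0.5 × 6.03 m = 3.015 m = 3015.0 mm
λ = L_e / r_min = 3015.0 / 24.00 = 126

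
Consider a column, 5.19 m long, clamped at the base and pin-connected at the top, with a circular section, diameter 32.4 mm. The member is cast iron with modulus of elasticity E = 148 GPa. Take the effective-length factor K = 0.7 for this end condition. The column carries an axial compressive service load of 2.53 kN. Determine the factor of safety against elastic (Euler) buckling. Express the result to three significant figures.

n ≈ 2.37

I = πd⁴/64 = π×32.4⁴/64 = 5.409×10^4 mm⁴
I = 5.409×10^4 mm⁴ = 5.409×10^-8 m⁴
Effective length L_e = K·L = 0.7 × 5.19 = 3.633 m
P_cr = π²EI / L_e² = π² × 148×10⁹ × 5.409×10^-8 / 3.633² = 5.987×10^3 N
Factor of safety n = P_cr / P = 5.9866 / 2.53 = 2.37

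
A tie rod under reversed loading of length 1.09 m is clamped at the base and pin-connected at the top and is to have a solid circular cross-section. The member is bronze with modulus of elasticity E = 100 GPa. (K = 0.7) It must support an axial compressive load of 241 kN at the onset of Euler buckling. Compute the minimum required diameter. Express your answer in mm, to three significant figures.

L_e = K·L = 0.7 × 1.09 = 0.7630 m
Required I = P_cr·L_e²/(π²E) = 2.410×10^5 × 0.7630² / (π² × 1.00×10^11) = 1.422×10^-7 m⁴
I_req = 1.422×10^5 mm⁴
Solid circle: I = πd⁴/64  ⇒  d = (64I/π)^(1/4) = (64×1.422×10^5/π)^(1/4) = 41.3 mm

d ≈ 41.3 mm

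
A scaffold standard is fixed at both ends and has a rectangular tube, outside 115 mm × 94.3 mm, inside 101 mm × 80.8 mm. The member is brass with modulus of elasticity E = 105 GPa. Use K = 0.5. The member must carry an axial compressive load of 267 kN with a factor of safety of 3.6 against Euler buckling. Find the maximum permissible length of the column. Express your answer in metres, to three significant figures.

L_max ≈ 3.94 m

Weak-axis I_min = (h_o·b_o³ − h_i·b_i³)/12 with b_o = 94.3, b_i = 80.80 mm (shorter outer/inner sides).
I_min = (115×94.3³ − 101.0×80.80³)/12 = 3.596×10^6 mm⁴
I = 3.596×10^-6 m⁴
Required critical load P_cr = n·P = 3.6 × 267 = 961.2 kN = 9.612×10^5 N
From P_cr = π²EI/(K·L)²:  L = (1/K)·√(π²EI/P_cr) = (1/0.5)·√(π²×1.05×10^11×3.596×10^-6/9.612×10^5)
L = 3.94 m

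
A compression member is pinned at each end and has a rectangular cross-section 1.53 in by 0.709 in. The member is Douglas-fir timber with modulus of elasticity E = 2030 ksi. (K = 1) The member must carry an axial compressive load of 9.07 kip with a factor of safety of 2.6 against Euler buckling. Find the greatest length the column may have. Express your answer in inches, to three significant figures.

Buckling occurs about the weak axis: I_min = h·b³/12 with b = 0.709 in (the shorter side).
I_min = 1.53×0.709³/12 = 4.544×10^-2 in⁴
Required critical load P_cr = n·P = 2.6 × 9.07 = 23.58 kip = 2.358×10^4 lb
From P_cr = π²EI/(K·L)²:  L = (1/K)·√(π²EI/P_cr) = (1/1)·√(π²×2.03×10^6×4.544×10^-2/2.358×10^4)
L = 6.21 in

L_max ≈ 6.21 in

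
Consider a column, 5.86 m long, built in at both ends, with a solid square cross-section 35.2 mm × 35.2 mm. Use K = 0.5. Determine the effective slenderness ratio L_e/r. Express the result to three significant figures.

λ ≈ 288

For a square r = a/√12 = 35.2/√12 = 10.16 mm
L_e = K·L = 0.5 × 5.86 m = 2.930 m = 2930.0 mm
λ = L_e / r_min = 2930.0 / 10.16 = 288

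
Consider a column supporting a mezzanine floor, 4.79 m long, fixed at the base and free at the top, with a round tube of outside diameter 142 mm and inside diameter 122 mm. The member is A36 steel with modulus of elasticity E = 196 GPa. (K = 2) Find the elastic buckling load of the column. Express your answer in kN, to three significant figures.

d_o = 142 mm, d_i = 122 mm
I = π(d_o⁴ − d_i⁴)/64 = π(142⁴ − 122.0⁴)/64 = 9.084×10^6 mm⁴
I = 9.084×10^6 mm⁴ = 9.084×10^-6 m⁴
Effective length L_e = K·L = 2 × 4.79 = 9.580 m
P_cr = π²EI / L_e² = π² × 196×10⁹ × 9.084×10^-6 / 9.580² = 1.915×10^5 N

P_cr ≈ 191 kN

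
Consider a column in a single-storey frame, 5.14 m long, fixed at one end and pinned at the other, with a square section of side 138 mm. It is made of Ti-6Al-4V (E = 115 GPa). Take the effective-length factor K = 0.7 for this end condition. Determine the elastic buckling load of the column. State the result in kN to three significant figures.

I = a⁴/12 = 138⁴/12 = 3.022×10^7 mm⁴
I = 3.022×10^7 mm⁴ = 3.022×10^-5 m⁴
Effective length L_e = K·L = 0.7 × 5.14 = 3.598 m
P_cr = π²EI / L_e² = π² × 115×10⁹ × 3.022×10^-5 / 3.598² = 2.650×10^6 N

P_cr ≈ 2650 kN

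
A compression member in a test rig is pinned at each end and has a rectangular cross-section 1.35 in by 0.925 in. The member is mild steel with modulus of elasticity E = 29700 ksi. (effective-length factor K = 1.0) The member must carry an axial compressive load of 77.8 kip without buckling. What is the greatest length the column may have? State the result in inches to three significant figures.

Buckling occurs about the weak axis: I_min = h·b³/12 with b = 0.925 in (the shorter side).
I_min = 1.35×0.925³/12 = 8.904×10^-2 in⁴
At the buckling limit P_cr = P = 7.780×10^4 lb
From P_cr = π²EI/(K·L)²:  L = (1/K)·√(π²EI/P_cr) = (1/1)·√(π²×2.97×10^7×8.904×10^-2/7.780×10^4)
L = 18.3 in

L_max ≈ 18.3 in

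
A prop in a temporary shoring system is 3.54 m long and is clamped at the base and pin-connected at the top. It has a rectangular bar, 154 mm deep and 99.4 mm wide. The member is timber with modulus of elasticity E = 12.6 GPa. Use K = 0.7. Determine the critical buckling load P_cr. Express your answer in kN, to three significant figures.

Buckling occurs about the weak axis: I_min = h·b³/12 with b = 99.4 mm (the shorter side).
I_min = 154×99.4³/12 = 1.260×10^7 mm⁴
I = 1.260×10^7 mm⁴ = 1.260×10^-5 m⁴
Effective length L_e = K·L = 0.7 × 3.54 = 2.478 m
P_cr = π²EI / L_e² = π² × 12.6×10⁹ × 1.260×10^-5 / 2.478² = 2.553×10^5 N

P_cr ≈ 255 kN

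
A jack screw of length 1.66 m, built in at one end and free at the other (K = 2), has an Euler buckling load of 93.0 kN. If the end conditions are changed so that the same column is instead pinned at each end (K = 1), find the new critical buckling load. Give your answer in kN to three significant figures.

P_cr ≈ 372 kN

P_cr ∝ 1/K², so P_cr,new = P_cr,old × (K_old/K_new)² = 93.0 × (2/1)²
= 93.0 × 4.000 = 372 kN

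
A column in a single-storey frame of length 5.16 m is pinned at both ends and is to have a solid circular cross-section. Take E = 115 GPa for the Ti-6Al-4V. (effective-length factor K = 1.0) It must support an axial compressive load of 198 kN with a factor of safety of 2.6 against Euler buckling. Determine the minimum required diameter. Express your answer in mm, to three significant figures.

d ≈ 125 mm

Required P_cr = n·P = 2.6 × 198 = 514.8 kN
L_e = K·L = 1 × 5.16 = 5.160 m
Required I = P_cr·L_e²/(π²E) = 5.148×10^5 × 5.160² / (π² × 1.15×10^11) = 1.208×10^-5 m⁴
I_req = 1.208×10^7 mm⁴
Solid circle: I = πd⁴/64  ⇒  d = (64I/π)^(1/4) = (64×1.208×10^7/π)^(1/4) = 125 mm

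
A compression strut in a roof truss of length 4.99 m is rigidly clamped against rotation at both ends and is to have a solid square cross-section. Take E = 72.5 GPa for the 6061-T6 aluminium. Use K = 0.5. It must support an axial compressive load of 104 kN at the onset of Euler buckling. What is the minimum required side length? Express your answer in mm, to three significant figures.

L_e = K·L = 0.5 × 4.99 = 2.495 m
Required I = P_cr·L_e²/(π²E) = 1.040×10^5 × 2.495² / (π² × 7.25×10^10) = 9.048×10^-7 m⁴
I_req = 9.048×10^5 mm⁴
Solid square: I = a⁴/12  ⇒  a = (12I)^(1/4) = (12×9.048×10^5)^(1/4) = 57.4 mm

a ≈ 57.4 mm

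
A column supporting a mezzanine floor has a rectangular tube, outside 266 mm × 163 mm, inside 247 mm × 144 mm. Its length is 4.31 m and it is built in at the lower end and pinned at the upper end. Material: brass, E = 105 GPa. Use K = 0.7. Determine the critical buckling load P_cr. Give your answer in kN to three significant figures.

P_cr ≈ 3930 kN

Weak-axis I_min = (h_o·b_o³ − h_i·b_i³)/12 with b_o = 163, b_i = 144.0 mm (shorter outer/inner sides).
I_min = (266×163³ − 247.0×144.0³)/12 = 3.454×10^7 mm⁴
I = 3.454×10^7 mm⁴ = 3.454×10^-5 m⁴
Effective length L_e = K·L = 0.7 × 4.31 = 3.017 m
P_cr = π²EI / L_e² = π² × 105×10⁹ × 3.454×10^-5 / 3.017² = 3.932×10^6 N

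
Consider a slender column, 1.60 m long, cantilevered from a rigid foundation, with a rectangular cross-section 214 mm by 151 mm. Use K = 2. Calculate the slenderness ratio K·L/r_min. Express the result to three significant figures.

λ ≈ 73.4

Buckling occurs about the weak axis: I_min = h·b³/12 with b = 151 mm (the shorter side).
I_min = 214×151³/12 = 6.140×10^7 mm⁴
A = 3.231×10^4 mm²;  r_min = √(I/A) = √(6.140×10^7/3.231×10^4) = 43.59 mm
L_e = K·L = 2 × 1.60 m = 3.200 m = 3200.0 mm
λ = L_e / r_min = 3200.0 / 43.59 = 73.4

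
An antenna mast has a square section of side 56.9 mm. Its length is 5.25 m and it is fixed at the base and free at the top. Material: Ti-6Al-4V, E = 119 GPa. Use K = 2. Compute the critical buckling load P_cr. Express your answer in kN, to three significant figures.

I = a⁴/12 = 56.9⁴/12 = 8.735×10^5 mm⁴
I = 8.735×10^5 mm⁴ = 8.735×10^-7 m⁴
Effective length L_e = K·L = 2 × 5.25 = 10.50 m
P_cr = π²EI / L_e² = π² × 119×10⁹ × 8.735×10^-7 / 10.50² = 9.305×10^3 N

P_cr ≈ 9.31 kN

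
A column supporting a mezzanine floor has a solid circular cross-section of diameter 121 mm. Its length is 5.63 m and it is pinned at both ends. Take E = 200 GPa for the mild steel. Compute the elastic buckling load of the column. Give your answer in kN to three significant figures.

I = πd⁴/64 = π×121⁴/64 = 1.052×10^7 mm⁴
I = 1.052×10^7 mm⁴ = 1.052×10^-5 m⁴
Effective length L_e = K·L = 1 × 5.63 = 5.630 m
P_cr = π²EI / L_e² = π² × 200×10⁹ × 1.052×10^-5 / 5.630² = 6.553×10^5 N

P_cr ≈ 655 kN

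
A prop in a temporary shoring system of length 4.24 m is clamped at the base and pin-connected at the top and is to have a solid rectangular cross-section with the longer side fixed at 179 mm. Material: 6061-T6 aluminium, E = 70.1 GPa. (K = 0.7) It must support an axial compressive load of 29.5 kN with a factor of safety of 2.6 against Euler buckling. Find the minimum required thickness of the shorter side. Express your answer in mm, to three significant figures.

b ≈ 40.3 mm

Required P_cr = n·P = 2.6 × 29.5 = 76.70 kN
L_e = K·L = 0.7 × 4.24 = 2.968 m
Required I = P_cr·L_e²/(π²E) = 7.670×10^4 × 2.968² / (π² × 7.01×10^10) = 9.766×10^-7 m⁴
I_req = 9.766×10^5 mm⁴
Rectangle, weak axis: I_min = h·b³/12 with h = 179 mm fixed  ⇒  b = (12I/h)^(1/3) = 40.3 mm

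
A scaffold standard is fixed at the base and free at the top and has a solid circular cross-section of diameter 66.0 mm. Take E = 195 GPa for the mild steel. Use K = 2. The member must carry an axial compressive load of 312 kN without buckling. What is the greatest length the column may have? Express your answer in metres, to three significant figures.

L_max ≈ 1.20 m

I = πd⁴/64 = π×66.0⁴/64 = 9.314×10^5 mm⁴
I = 9.314×10^-7 m⁴
At the buckling limit P_cr = P = 3.120×10^5 N
From P_cr = π²EI/(K·L)²:  L = (1/K)·√(π²EI/P_cr) = (1/2)·√(π²×1.95×10^11×9.314×10^-7/3.120×10^5)
L = 1.20 m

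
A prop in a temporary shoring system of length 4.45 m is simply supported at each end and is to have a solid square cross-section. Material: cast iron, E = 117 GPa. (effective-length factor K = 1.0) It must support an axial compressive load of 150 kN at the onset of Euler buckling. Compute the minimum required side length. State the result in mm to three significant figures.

L_e = K·L = 1 × 4.45 = 4.450 m
Required I = P_cr·L_e²/(π²E) = 1.500×10^5 × 4.450² / (π² × 1.17×10^11) = 2.572×10^-6 m⁴
I_req = 2.572×10^6 mm⁴
Solid square: I = a⁴/12  ⇒  a = (12I)^(1/4) = (12×2.572×10^6)^(1/4) = 74.5 mm

a ≈ 74.5 mm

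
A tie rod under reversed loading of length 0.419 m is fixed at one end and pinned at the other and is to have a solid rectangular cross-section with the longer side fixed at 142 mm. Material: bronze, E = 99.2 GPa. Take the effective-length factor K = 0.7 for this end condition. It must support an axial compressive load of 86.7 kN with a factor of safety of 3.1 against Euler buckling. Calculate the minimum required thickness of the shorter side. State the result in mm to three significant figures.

b ≈ 12.6 mm

Required P_cr = n·P = 3.1 × 86.7 = 268.8 kN
L_e = K·L = 0.7 × 0.419 = 0.2933 m
Required I = P_cr·L_e²/(π²E) = 2.688×10^5 × 0.2933² / (π² × 9.92×10^10) = 2.362×10^-8 m⁴
I_req = 2.362×10^4 mm⁴
Rectangle, weak axis: I_min = h·b³/12 with h = 142 mm fixed  ⇒  b = (12I/h)^(1/3) = 12.6 mm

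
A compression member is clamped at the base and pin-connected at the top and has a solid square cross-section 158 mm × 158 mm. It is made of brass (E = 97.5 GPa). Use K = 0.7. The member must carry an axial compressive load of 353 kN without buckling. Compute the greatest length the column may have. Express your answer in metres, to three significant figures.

I = a⁴/12 = 158⁴/12 = 5.193×10^7 mm⁴
I = 5.193×10^-5 m⁴
At the buckling limit P_cr = P = 3.530×10^5 N
From P_cr = π²EI/(K·L)²:  L = (1/K)·√(π²EI/P_cr) = (1/0.7)·√(π²×9.75×10^10×5.193×10^-5/3.530×10^5)
L = 17.0 m

L_max ≈ 17.0 m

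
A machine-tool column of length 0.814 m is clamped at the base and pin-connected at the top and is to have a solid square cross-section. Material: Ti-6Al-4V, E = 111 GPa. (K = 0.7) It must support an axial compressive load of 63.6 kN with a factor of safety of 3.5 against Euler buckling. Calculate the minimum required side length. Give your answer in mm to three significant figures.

Required P_cr = n·P = 3.5 × 63.6 = 222.6 kN
L_e = K·L = 0.7 × 0.814 = 0.5698 m
Required I = P_cr·L_e²/(π²E) = 2.226×10^5 × 0.5698² / (π² × 1.11×10^11) = 6.597×10^-8 m⁴
I_req = 6.597×10^4 mm⁴
Solid square: I = a⁴/12  ⇒  a = (12I)^(1/4) = (12×6.597×10^4)^(1/4) = 29.8 mm

a ≈ 29.8 mm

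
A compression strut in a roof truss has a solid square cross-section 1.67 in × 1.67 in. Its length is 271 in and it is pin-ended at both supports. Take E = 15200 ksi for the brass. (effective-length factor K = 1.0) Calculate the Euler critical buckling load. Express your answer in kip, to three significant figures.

I = a⁴/12 = 1.67⁴/12 = 0.6482 in⁴
Effective length L_e = K·L = 1 × 271 = 271.0 in
P_cr = π²EI / L_e² = π² × 15200×10³ × 0.6482 / 271.0² = 1.324×10^3 lb

P_cr ≈ 1.32 kip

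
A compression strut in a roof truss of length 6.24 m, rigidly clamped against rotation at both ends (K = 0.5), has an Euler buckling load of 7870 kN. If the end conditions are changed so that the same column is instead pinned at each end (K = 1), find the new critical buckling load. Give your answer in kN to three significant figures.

P_cr ≈ 1970 kN

P_cr ∝ 1/K², so P_cr,new = P_cr,old × (K_old/K_new)² = 7870 × (0.5/1)²
= 7870 × 0.2500 = 1970 kN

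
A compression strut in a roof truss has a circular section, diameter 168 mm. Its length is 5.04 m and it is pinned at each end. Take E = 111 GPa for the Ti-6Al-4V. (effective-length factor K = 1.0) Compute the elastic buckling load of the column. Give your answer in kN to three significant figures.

I = πd⁴/64 = π×168⁴/64 = 3.910×10^7 mm⁴
I = 3.910×10^7 mm⁴ = 3.910×10^-5 m⁴
Effective length L_e = K·L = 1 × 5.04 = 5.040 m
P_cr = π²EI / L_e² = π² × 111×10⁹ × 3.910×10^-5 / 5.040² = 1.686×10^6 N

P_cr ≈ 1690 kN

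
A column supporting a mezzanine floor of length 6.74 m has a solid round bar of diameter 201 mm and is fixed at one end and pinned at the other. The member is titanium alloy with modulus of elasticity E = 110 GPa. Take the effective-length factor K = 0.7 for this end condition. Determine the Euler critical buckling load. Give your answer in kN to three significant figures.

I = πd⁴/64 = π×201⁴/64 = 8.012×10^7 mm⁴
I = 8.012×10^7 mm⁴ = 8.012×10^-5 m⁴
Effective length L_e = K·L = 0.7 × 6.74 = 4.718 m
P_cr = π²EI / L_e² = π² × 110×10⁹ × 8.012×10^-5 / 4.718² = 3.908×10^6 N

P_cr ≈ 3910 kN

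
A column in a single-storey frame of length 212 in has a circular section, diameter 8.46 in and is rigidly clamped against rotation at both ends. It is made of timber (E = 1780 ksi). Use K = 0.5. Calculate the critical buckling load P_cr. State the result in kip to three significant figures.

I = πd⁴/64 = π×8.46⁴/64 = 251.4 in⁴
Effective length L_e = K·L = 0.5 × 212 = 106.0 in
P_cr = π²EI / L_e² = π² × 1780×10³ × 251.4 / 106.0² = 3.932×10^5 lb

P_cr ≈ 393 kip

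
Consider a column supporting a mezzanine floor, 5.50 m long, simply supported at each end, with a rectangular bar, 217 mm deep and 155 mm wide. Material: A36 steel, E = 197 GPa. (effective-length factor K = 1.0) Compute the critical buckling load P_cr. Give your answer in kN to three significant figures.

Buckling occurs about the weak axis: I_min = h·b³/12 with b = 155 mm (the shorter side).
I_min = 217×155³/12 = 6.734×10^7 mm⁴
I = 6.734×10^7 mm⁴ = 6.734×10^-5 m⁴
Effective length L_e = K·L = 1 × 5.50 = 5.500 m
P_cr = π²EI / L_e² = π² × 197×10⁹ × 6.734×10^-5 / 5.500² = 4.328×10^6 N

P_cr ≈ 4330 kN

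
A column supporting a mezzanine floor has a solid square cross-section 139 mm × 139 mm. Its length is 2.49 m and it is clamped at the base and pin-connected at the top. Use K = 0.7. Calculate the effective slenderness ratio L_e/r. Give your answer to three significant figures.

λ ≈ 43.4

For a square r = a/√12 = 139/√12 = 40.13 mm
L_e = K·L = 0.7 × 2.49 m = 1.743 m = 1743.0 mm
λ = L_e / r_min = 1743.0 / 40.13 = 43.4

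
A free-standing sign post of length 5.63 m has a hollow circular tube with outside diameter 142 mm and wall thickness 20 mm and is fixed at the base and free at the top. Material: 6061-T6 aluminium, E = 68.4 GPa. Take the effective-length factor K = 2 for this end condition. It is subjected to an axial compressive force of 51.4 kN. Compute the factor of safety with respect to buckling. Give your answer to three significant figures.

Inner diameter d_i = 142 − 2×20 = 102.0 mm
I = π(d_o⁴ − d_i⁴)/64 = π(142⁴ − 102.0⁴)/64 = 1.464×10^7 mm⁴
I = 1.464×10^7 mm⁴ = 1.464×10^-5 m⁴
Effective length L_e = K·L = 2 × 5.63 = 11.26 m
P_cr = π²EI / L_e² = π² × 68.4×10⁹ × 1.464×10^-5 / 11.26² = 7.798×10^4 N
Factor of safety n = P_cr / P = 77.977 / 51.4 = 1.52

n ≈ 1.52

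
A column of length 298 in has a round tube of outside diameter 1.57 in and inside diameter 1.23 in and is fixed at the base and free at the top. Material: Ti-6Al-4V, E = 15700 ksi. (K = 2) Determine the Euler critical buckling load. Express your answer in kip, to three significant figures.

d_o = 1.57 in, d_i = 1.23 in
I = π(d_o⁴ − d_i⁴)/64 = π(1.57⁴ − 1.230⁴)/64 = 0.1859 in⁴
Effective length L_e = K·L = 2 × 298 = 596.0 in
P_cr = π²EI / L_e² = π² × 15700×10³ × 0.1859 / 596.0² = 81.09 lb

P_cr ≈ 0.0811 kip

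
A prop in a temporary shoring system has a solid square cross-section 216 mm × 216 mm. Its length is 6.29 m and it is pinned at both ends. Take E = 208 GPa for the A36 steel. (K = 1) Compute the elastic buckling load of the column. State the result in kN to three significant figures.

I = a⁴/12 = 216⁴/12 = 1.814×10^8 mm⁴
I = 1.814×10^8 mm⁴ = 1.814×10^-4 m⁴
Effective length L_e = K·L = 1 × 6.29 = 6.290 m
P_cr = π²EI / L_e² = π² × 208×10⁹ × 1.814×10^-4 / 6.290² = 9.412×10^6 N

P_cr ≈ 9410 kN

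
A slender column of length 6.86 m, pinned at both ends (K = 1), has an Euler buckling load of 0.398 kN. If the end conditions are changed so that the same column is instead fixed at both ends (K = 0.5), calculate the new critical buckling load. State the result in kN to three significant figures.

P_cr ∝ 1/K², so P_cr,new = P_cr,old × (K_old/K_new)² = 0.398 × (1/0.5)²
= 0.398 × 4.000 = 1.59 kN

P_cr ≈ 1.59 kN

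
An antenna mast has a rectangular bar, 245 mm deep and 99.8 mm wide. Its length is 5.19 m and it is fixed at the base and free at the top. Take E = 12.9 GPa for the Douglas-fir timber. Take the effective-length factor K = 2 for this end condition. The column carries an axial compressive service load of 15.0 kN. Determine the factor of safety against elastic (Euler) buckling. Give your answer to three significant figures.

n ≈ 1.60

Buckling occurs about the weak axis: I_min = h·b³/12 with b = 99.8 mm (the shorter side).
I_min = 245×99.8³/12 = 2.029×10^7 mm⁴
I = 2.029×10^7 mm⁴ = 2.029×10^-5 m⁴
Effective length L_e = K·L = 2 × 5.19 = 10.38 m
P_cr = π²EI / L_e² = π² × 12.9×10⁹ × 2.029×10^-5 / 10.38² = 2.398×10^4 N
Factor of safety n = P_cr / P = 23.981 / 15.0 = 1.60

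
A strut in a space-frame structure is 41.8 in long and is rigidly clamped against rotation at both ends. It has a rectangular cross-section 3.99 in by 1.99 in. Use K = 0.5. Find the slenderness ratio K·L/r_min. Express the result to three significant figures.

Buckling occurs about the weak axis: I_min = h·b³/12 with b = 1.99 in (the shorter side).
I_min = 3.99×1.99³/12 = 2.620 in⁴
A = 7.940 in²;  r_min = √(I/A) = √(2.620/7.940) = 0.5745 in
L_e = K·L = 0.5 × 41.8 = 20.90 in
λ = L_e / r_min = 20.900 / 0.5745 = 36.4

λ ≈ 36.4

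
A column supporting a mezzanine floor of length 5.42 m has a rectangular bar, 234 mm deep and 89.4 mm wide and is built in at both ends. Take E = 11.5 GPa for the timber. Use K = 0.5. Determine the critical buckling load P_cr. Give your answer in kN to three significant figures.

Buckling occurs about the weak axis: I_min = h·b³/12 with b = 89.4 mm (the shorter side).
I_min = 234×89.4³/12 = 1.393×10^7 mm⁴
I = 1.393×10^7 mm⁴ = 1.393×10^-5 m⁴
Effective length L_e = K·L = 0.5 × 5.42 = 2.710 m
P_cr = π²EI / L_e² = π² × 11.5×10⁹ × 1.393×10^-5 / 2.710² = 2.153×10^5 N

P_cr ≈ 215 kN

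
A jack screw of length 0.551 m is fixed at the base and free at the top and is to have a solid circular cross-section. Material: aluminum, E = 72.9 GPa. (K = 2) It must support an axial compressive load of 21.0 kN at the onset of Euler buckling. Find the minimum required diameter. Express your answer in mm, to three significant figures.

L_e = K·L = 2 × 0.551 = 1.102 m
Required I = P_cr·L_e²/(π²E) = 2.100×10^4 × 1.102² / (π² × 7.29×10^10) = 3.545×10^-8 m⁴
I_req = 3.545×10^4 mm⁴
Solid circle: I = πd⁴/64  ⇒  d = (64I/π)^(1/4) = (64×3.545×10^4/π)^(1/4) = 29.2 mm

d ≈ 29.2 mm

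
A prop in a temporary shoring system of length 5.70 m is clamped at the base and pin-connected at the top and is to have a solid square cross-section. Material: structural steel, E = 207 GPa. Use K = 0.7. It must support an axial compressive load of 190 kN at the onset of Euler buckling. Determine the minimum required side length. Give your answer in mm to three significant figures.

a ≈ 64.9 mm

L_e = K·L = 0.7 × 5.70 = 3.990 m
Required I = P_cr·L_e²/(π²E) = 1.900×10^5 × 3.990² / (π² × 2.07×10^11) = 1.481×10^-6 m⁴
I_req = 1.481×10^6 mm⁴
Solid square: I = a⁴/12  ⇒  a = (12I)^(1/4) = (12×1.481×10^6)^(1/4) = 64.9 mm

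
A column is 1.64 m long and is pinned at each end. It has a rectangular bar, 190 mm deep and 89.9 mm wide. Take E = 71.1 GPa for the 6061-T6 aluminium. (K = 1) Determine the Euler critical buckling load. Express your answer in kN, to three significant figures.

Buckling occurs about the weak axis: I_min = h·b³/12 with b = 89.9 mm (the shorter side).
I_min = 190×89.9³/12 = 1.150×10^7 mm⁴
I = 1.150×10^7 mm⁴ = 1.150×10^-5 m⁴
Effective length L_e = K·L = 1 × 1.64 = 1.640 m
P_cr = π²EI / L_e² = π² × 71.1×10⁹ × 1.150×10^-5 / 1.640² = 3.001×10^6 N

P_cr ≈ 3000 kN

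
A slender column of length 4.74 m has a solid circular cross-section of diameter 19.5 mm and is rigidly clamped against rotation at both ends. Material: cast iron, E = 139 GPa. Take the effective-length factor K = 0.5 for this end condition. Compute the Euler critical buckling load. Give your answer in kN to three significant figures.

P_cr ≈ 1.73 kN

I = πd⁴/64 = π×19.5⁴/64 = 7.098×10^3 mm⁴
I = 7.098×10^3 mm⁴ = 7.098×10^-9 m⁴
Effective length L_e = K·L = 0.5 × 4.74 = 2.370 m
P_cr = π²EI / L_e² = π² × 139×10⁹ × 7.098×10^-9 / 2.370² = 1.734×10^3 N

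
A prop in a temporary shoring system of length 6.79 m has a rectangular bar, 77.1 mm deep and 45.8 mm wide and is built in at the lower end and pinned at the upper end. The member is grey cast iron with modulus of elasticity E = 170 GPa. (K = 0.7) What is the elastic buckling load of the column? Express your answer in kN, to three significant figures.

P_cr ≈ 45.8 kN

Buckling occurs about the weak axis: I_min = h·b³/12 with b = 45.8 mm (the shorter side).
I_min = 77.1×45.8³/12 = 6.173×10^5 mm⁴
I = 6.173×10^5 mm⁴ = 6.173×10^-7 m⁴
Effective length L_e = K·L = 0.7 × 6.79 = 4.753 m
P_cr = π²EI / L_e² = π² × 170×10⁹ × 6.173×10^-7 / 4.753² = 4.584×10^4 N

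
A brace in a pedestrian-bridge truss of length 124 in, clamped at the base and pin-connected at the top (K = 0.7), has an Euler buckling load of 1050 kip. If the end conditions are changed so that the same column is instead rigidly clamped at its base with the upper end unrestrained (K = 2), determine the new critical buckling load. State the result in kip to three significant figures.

P_cr ≈ 129 kip

P_cr ∝ 1/K², so P_cr,new = P_cr,old × (K_old/K_new)² = 1050 × (0.7/2)²
= 1050 × 0.1225 = 129 kip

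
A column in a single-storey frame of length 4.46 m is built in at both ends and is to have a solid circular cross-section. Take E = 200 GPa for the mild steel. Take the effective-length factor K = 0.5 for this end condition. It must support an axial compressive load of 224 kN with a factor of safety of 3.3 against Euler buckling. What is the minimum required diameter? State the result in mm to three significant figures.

d ≈ 78.5 mm

Required P_cr = n·P = 3.3 × 224 = 739.2 kN
L_e = K·L = 0.5 × 4.46 = 2.230 m
Required I = P_cr·L_e²/(π²E) = 7.392×10^5 × 2.230² / (π² × 2.00×10^11) = 1.862×10^-6 m⁴
I_req = 1.862×10^6 mm⁴
Solid circle: I = πd⁴/64  ⇒  d = (64I/π)^(1/4) = (64×1.862×10^6/π)^(1/4) = 78.5 mm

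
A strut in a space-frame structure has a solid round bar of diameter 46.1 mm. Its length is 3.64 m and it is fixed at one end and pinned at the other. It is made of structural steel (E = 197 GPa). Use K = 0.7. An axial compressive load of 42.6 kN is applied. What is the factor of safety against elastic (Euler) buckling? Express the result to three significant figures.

n ≈ 1.56

I = πd⁴/64 = π×46.1⁴/64 = 2.217×10^5 mm⁴
I = 2.217×10^5 mm⁴ = 2.217×10^-7 m⁴
Effective length L_e = K·L = 0.7 × 3.64 = 2.548 m
P_cr = π²EI / L_e² = π² × 197×10⁹ × 2.217×10^-7 / 2.548² = 6.640×10^4 N
Factor of safety n = P_cr / P = 66.396 / 42.6 = 1.56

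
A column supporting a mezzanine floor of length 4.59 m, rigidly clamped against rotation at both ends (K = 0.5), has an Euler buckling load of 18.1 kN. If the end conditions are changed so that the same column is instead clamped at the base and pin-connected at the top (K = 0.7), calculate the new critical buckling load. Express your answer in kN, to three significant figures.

P_cr ∝ 1/K², so P_cr,new = P_cr,old × (K_old/K_new)² = 18.1 × (0.5/0.7)²
= 18.1 × 0.5102 = 9.23 kN

P_cr ≈ 9.23 kN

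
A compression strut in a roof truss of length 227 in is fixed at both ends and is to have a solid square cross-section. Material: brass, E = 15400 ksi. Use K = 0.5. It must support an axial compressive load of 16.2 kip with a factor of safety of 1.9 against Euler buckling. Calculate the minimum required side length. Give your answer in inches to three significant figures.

a ≈ 2.37 in

Required P_cr = n·P = 1.9 × 16.2 = 30.78 kip
L_e = K·L = 0.5 × 227 = 113.5 in
Required I = P_cr·L_e²/(π²E) = 3.078×10^4 × 113.5² / (π² × 1.54×10^7) = 2.609 in⁴
Solid square: I = a⁴/12  ⇒  a = (12I)^(1/4) = (12×2.609)^(1/4) = 2.37 in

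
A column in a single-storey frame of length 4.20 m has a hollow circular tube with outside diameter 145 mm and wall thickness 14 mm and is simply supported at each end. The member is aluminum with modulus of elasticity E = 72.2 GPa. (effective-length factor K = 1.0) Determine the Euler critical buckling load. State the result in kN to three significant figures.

P_cr ≈ 505 kN

Inner diameter d_i = 145 − 2×14 = 117.0 mm
I = π(d_o⁴ − d_i⁴)/64 = π(145⁴ − 117.0⁴)/64 = 1.250×10^7 mm⁴
I = 1.250×10^7 mm⁴ = 1.250×10^-5 m⁴
Effective length L_e = K·L = 1 × 4.20 = 4.200 m
P_cr = π²EI / L_e² = π² × 72.2×10⁹ × 1.250×10^-5 / 4.200² = 5.050×10^5 N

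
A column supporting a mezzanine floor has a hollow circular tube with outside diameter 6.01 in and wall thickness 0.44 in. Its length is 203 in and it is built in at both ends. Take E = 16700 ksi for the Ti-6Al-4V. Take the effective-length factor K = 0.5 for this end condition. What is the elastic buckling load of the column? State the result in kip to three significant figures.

P_cr ≈ 481 kip

Inner diameter d_i = 6.01 − 2×0.44 = 5.130 in
I = π(d_o⁴ − d_i⁴)/64 = π(6.01⁴ − 5.130⁴)/64 = 30.05 in⁴
Effective length L_e = K·L = 0.5 × 203 = 101.5 in
P_cr = π²EI / L_e² = π² × 16700×10³ × 30.05 / 101.5² = 4.807×10^5 lb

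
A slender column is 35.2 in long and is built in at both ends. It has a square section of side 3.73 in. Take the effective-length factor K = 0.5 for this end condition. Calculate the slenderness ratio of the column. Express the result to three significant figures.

λ ≈ 16.3

I = a⁴/12 = 3.73⁴/12 = 16.13 in⁴
A = 13.91 in²;  r_min = √(I/A) = √(16.13/13.91) = 1.077 in
L_e = K·L = 0.5 × 35.2 = 17.60 in
λ = L_e / r_min = 17.600 / 1.077 = 16.3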